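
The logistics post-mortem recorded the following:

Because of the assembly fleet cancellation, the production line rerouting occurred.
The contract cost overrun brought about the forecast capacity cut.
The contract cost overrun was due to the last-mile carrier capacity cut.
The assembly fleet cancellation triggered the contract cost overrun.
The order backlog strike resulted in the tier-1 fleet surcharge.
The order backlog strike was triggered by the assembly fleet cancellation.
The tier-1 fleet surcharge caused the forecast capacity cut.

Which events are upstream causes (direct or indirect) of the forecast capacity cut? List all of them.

Immediate causes of the forecast capacity cut: the contract cost overrun, the tier-1 fleet surcharge.
Further upstream: the assembly fleet cancellation, the order backlog strike, the last-mile carrier capacity cut.

the assembly fleet cancellation, the contract cost overrun, the last-mile carrier capacity cut, the order backlog strike, the tier-1 fleet surcharge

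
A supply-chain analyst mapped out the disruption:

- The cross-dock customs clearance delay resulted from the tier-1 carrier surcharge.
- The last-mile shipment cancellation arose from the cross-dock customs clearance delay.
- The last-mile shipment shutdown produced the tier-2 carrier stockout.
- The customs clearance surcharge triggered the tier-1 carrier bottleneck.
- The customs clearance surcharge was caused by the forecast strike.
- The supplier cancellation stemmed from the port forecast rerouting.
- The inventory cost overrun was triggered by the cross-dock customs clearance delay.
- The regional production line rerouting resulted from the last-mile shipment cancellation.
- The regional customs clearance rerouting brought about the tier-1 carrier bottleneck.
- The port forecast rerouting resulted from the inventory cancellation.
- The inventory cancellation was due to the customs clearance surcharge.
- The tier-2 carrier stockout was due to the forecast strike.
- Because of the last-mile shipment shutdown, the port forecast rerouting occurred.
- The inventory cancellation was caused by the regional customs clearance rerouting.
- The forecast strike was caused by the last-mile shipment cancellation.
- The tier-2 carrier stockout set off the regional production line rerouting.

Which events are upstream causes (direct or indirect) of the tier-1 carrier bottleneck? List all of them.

Immediate causes of the tier-1 carrier bottleneck: the regional customs clearance rerouting, the customs clearance surcharge.
Further upstream: the tier-1 carrier surcharge, the cross-dock customs clearance delay, the last-mile shipment cancellation, the forecast strike.

the cross-dock customs clearance delay, the customs clearance surcharge, the forecast strike, the last-mile shipment cancellation, the regional customs clearance rerouting, the tier-1 carrier surcharge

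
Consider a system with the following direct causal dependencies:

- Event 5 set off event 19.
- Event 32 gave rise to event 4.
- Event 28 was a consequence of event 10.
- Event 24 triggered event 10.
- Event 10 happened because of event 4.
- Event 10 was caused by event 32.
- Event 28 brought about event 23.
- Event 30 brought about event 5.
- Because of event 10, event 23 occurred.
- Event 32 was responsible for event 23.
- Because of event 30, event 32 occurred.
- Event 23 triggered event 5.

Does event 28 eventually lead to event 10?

No

Event 28 leads to event 23, event 5, event 19; event 10 is not among them.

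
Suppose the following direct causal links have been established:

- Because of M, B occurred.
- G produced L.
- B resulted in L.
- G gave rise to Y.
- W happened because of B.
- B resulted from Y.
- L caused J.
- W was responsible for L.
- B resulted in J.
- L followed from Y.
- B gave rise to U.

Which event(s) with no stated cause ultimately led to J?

Tracing upstream from J: J ← L ← G.
A separate upstream branch: J ← B ← M.
Each of those chain origins has no stated cause.

G, M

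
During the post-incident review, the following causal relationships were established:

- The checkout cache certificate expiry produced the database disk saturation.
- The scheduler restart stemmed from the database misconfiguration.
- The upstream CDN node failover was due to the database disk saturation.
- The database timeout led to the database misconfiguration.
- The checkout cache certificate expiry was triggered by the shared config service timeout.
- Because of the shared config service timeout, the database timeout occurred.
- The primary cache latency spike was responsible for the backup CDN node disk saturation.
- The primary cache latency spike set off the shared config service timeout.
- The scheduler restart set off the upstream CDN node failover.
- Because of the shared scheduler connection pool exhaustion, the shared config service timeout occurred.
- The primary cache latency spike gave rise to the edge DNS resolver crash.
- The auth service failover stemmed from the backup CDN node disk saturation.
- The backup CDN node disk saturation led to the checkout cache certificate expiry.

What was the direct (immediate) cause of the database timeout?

the shared config service timeout

Upstream contributors include the primary cache latency spike, the shared scheduler connection pool exhaustion, but only the shared config service timeout feeds directly into the database timeout.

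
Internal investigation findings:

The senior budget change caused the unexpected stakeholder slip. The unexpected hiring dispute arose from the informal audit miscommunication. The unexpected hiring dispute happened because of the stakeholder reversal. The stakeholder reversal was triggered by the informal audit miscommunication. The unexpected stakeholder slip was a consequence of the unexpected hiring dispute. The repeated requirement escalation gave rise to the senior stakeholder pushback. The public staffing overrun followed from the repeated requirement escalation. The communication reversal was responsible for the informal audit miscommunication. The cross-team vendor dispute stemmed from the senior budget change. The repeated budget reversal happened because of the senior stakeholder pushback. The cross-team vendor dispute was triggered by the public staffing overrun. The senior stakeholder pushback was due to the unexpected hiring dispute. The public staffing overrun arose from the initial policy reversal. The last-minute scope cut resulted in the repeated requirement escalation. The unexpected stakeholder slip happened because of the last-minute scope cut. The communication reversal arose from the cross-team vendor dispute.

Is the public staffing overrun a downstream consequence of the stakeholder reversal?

The stakeholder reversal leads to the unexpected hiring dispute, the senior stakeholder pushback, the unexpected stakeholder slip, the repeated budget reversal; the public staffing overrun is not among them.

No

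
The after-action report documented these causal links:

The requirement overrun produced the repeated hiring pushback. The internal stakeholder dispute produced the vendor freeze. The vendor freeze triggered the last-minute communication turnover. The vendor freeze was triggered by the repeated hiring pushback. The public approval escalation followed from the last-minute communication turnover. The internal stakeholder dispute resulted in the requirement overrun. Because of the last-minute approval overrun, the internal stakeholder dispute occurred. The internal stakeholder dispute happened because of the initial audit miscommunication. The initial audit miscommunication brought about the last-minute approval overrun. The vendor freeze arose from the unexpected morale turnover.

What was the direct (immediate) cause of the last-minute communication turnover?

the vendor freeze

Upstream contributors include the initial audit miscommunication, the last-minute approval overrun, the internal stakeholder dispute, the requirement overrun, the repeated hiring pushback, the unexpected morale turnover, but only the vendor freeze feeds directly into the last-minute communication turnover.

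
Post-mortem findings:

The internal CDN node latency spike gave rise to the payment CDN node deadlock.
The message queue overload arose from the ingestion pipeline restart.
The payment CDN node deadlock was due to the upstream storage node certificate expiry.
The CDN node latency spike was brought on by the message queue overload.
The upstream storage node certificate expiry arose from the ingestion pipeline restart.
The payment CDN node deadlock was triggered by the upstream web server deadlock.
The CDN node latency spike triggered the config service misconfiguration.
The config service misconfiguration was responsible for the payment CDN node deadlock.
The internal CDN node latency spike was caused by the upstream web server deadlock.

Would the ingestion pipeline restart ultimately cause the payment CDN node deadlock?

There is a causal chain: the ingestion pipeline restart → the upstream storage node certificate expiry → the payment CDN node deadlock.

Yes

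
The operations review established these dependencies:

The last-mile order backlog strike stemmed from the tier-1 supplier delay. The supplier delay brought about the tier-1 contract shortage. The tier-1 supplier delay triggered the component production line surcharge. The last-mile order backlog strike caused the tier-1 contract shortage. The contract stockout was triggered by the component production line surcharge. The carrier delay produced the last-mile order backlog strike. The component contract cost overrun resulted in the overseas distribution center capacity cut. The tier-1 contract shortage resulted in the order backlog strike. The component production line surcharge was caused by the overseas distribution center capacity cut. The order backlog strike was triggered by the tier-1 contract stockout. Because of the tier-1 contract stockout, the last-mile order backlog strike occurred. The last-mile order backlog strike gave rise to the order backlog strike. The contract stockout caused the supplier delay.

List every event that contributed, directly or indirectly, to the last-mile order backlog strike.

the carrier delay, the tier-1 contract stockout, the tier-1 supplier delay

Immediate causes of the last-mile order backlog strike: the tier-1 supplier delay, the tier-1 contract stockout, the carrier delay.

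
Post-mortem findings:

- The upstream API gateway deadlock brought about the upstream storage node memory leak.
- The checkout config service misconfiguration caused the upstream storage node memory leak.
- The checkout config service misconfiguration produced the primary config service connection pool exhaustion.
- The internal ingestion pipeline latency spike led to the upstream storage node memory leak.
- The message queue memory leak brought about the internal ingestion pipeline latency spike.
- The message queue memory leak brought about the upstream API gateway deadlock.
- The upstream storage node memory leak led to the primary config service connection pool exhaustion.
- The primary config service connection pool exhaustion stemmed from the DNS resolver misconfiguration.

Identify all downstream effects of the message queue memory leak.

Direct effects: the upstream API gateway deadlock, the internal ingestion pipeline latency spike.
2 steps out: the upstream storage node memory leak.
3 steps out: the primary config service connection pool exhaustion.
Not reachable from it: the DNS resolver misconfiguration, the checkout config service misconfiguration.

the internal ingestion pipeline latency spike, the primary config service connection pool exhaustion, the upstream API gateway deadlock, the upstream storage node memory leak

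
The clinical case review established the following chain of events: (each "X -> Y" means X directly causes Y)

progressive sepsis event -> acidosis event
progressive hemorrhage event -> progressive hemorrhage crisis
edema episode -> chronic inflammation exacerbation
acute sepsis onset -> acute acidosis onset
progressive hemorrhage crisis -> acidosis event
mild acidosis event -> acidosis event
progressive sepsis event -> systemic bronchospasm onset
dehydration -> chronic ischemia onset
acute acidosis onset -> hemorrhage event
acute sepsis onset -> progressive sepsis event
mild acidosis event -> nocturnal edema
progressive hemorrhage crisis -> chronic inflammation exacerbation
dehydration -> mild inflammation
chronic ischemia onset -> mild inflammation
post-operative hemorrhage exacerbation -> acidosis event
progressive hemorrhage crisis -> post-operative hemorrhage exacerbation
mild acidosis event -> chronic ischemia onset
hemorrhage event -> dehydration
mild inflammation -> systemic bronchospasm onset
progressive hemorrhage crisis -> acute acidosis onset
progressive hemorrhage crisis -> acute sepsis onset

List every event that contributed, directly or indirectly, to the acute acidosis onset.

Immediate causes of the acute acidosis onset: the progressive hemorrhage crisis, the acute sepsis onset.
Further upstream: the progressive hemorrhage event.

the acute sepsis onset, the progressive hemorrhage crisis, the progressive hemorrhage event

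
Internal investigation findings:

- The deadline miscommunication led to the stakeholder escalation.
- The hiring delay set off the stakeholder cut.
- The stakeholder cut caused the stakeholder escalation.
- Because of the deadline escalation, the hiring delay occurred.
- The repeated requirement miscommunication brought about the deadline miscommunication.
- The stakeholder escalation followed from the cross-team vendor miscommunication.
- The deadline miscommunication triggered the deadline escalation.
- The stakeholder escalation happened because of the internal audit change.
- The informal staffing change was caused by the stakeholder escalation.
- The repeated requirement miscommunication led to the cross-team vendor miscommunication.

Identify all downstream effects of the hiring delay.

the informal staffing change, the stakeholder cut, the stakeholder escalation

Direct effects: the stakeholder cut.
2 steps out: the stakeholder escalation.
3 steps out: the informal staffing change.
Not reachable from it: the repeated requirement miscommunication, the deadline miscommunication, the deadline escalation, the cross-team vendor miscommunication, the internal audit change.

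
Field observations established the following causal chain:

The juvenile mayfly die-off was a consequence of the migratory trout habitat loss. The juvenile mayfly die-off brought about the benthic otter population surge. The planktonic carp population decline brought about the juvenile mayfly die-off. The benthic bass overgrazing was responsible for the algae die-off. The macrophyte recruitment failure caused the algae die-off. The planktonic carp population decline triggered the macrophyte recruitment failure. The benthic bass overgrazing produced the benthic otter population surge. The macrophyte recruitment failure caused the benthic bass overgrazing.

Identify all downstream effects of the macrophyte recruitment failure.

Direct effects: the benthic bass overgrazing, the algae die-off.
2 steps out: the benthic otter population surge.
Not reachable from it: the planktonic carp population decline, the juvenile mayfly die-off, the migratory trout habitat loss.

the algae die-off, the benthic bass overgrazing, the benthic otter population surge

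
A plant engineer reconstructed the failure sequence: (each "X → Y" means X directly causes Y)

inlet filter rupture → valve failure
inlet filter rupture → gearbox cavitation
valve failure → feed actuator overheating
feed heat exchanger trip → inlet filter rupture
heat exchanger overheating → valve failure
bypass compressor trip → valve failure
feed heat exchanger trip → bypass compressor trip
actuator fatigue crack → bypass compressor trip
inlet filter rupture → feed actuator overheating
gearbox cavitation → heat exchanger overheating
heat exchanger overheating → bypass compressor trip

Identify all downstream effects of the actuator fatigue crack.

the bypass compressor trip, the feed actuator overheating, the valve failure

Direct effects: the bypass compressor trip.
2 steps out: the valve failure.
3 steps out: the feed actuator overheating.
Not reachable from it: the feed heat exchanger trip, the inlet filter rupture, the gearbox cavitation, the heat exchanger overheating.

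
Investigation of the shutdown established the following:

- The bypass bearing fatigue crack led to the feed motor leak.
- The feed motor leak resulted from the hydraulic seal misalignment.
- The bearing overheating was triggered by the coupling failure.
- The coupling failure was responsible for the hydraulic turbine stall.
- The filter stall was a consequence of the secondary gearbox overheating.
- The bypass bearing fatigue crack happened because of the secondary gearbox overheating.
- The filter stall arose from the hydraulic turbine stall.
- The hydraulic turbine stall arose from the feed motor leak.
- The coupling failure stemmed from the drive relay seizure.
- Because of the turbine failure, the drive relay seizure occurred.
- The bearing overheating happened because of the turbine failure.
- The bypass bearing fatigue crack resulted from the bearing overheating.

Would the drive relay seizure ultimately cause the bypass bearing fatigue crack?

There is a causal chain: the drive relay seizure → the coupling failure → the bearing overheating → the bypass bearing fatigue crack.

Yes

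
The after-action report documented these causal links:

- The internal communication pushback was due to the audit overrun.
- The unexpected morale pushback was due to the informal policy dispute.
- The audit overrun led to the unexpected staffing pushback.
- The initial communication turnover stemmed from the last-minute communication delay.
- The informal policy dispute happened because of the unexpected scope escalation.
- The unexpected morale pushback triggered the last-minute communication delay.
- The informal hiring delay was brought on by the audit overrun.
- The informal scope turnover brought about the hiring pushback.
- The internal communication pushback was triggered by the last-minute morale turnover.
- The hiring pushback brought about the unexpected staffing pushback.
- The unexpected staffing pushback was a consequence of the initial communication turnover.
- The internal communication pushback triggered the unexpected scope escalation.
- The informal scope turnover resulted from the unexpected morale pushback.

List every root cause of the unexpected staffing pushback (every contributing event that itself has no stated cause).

Tracing upstream from the unexpected staffing pushback: the unexpected staffing pushback ← the audit overrun.
A separate upstream branch: the unexpected staffing pushback ← the initial communication turnover ← the last-minute communication delay ← the unexpected morale pushback ← the informal policy dispute ← the unexpected scope escalation ← the internal communication pushback ← the last-minute morale turnover.
Each of those chain origins has no stated cause.

the audit overrun, the last-minute morale turnover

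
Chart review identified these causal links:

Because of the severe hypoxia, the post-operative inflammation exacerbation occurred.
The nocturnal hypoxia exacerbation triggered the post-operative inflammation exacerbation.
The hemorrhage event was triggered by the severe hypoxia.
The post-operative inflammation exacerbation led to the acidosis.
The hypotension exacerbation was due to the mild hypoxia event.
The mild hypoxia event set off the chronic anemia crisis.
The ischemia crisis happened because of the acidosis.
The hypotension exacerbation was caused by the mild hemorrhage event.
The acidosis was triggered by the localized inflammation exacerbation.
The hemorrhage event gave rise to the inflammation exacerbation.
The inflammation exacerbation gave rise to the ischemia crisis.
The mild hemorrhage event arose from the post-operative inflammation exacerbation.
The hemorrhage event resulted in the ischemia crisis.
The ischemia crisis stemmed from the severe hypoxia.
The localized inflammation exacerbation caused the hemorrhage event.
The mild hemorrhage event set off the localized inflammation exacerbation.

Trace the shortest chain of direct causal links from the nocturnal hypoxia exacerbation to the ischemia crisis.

the nocturnal hypoxia exacerbation → the post-operative inflammation exacerbation → the acidosis → the ischemia crisis

the nocturnal hypoxia exacerbation → the post-operative inflammation exacerbation
the post-operative inflammation exacerbation → the acidosis
the acidosis → the ischemia crisis
Length: 3 steps.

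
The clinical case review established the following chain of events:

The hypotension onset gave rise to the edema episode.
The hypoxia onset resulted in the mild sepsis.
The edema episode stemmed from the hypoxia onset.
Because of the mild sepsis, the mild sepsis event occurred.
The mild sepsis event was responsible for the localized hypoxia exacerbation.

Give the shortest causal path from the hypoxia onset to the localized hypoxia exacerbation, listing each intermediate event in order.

the hypoxia onset → the mild sepsis
the mild sepsis → the mild sepsis event
the mild sepsis event → the localized hypoxia exacerbation
Length: 3 steps.

the hypoxia onset → the mild sepsis → the mild sepsis event → the localized hypoxia exacerbation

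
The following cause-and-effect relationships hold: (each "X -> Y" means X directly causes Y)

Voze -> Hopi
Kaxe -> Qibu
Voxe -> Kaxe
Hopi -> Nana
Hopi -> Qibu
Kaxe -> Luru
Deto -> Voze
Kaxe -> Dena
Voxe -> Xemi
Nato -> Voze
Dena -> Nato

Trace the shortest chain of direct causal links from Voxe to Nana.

Voxe → Kaxe
Kaxe → Dena
Dena → Nato
Nato → Voze
Voze → Hopi
Hopi → Nana
Length: 6 steps.

Voxe → Kaxe → Dena → Nato → Voze → Hopi → Nana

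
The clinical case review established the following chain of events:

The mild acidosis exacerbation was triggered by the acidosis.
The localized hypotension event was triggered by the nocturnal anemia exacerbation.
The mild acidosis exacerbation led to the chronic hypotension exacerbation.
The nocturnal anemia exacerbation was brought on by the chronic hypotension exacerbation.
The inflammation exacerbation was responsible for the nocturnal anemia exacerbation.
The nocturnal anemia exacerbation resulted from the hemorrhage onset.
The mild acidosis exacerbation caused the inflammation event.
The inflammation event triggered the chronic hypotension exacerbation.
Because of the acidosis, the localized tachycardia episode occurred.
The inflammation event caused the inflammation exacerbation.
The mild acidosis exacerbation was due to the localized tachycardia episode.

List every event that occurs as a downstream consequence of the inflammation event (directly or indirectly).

the chronic hypotension exacerbation, the inflammation exacerbation, the localized hypotension event, the nocturnal anemia exacerbation

Direct effects: the inflammation exacerbation, the chronic hypotension exacerbation.
2 steps out: the nocturnal anemia exacerbation.
3 steps out: the localized hypotension event.
Not reachable from it: the acidosis, the localized tachycardia episode, the mild acidosis exacerbation, the hemorrhage onset.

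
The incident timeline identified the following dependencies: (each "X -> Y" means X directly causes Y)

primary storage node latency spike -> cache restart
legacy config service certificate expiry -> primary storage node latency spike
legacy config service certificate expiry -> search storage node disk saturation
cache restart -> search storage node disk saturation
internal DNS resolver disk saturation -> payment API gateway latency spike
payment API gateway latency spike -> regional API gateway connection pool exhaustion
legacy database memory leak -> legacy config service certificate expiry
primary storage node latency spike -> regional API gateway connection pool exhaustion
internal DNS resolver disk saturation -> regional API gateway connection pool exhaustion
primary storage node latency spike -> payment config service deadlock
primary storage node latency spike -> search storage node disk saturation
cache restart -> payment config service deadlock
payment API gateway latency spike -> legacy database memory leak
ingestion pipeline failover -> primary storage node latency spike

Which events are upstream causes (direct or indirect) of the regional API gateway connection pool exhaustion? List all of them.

Immediate causes of the regional API gateway connection pool exhaustion: the internal DNS resolver disk saturation, the payment API gateway latency spike, the primary storage node latency spike.
Further upstream: the legacy database memory leak, the ingestion pipeline failover, the legacy config service certificate expiry.

the ingestion pipeline failover, the internal DNS resolver disk saturation, the legacy config service certificate expiry, the legacy database memory leak, the payment API gateway latency spike, the primary storage node latency spike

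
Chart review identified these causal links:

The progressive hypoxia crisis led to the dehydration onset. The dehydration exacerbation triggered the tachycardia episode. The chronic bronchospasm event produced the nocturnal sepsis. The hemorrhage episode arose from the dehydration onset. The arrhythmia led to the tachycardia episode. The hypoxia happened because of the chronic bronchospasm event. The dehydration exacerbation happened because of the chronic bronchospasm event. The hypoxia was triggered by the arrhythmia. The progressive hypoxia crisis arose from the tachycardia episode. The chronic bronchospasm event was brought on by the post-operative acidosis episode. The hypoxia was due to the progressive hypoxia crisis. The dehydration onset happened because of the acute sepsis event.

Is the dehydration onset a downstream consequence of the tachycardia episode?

There is a causal chain: the tachycardia episode → the progressive hypoxia crisis → the dehydration onset.

Yes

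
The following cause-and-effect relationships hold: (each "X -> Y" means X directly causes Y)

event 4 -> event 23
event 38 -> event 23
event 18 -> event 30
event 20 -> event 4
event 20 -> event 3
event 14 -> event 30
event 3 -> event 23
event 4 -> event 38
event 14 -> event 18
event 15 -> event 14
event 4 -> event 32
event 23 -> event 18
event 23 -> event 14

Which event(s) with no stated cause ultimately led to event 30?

Tracing upstream from event 30: event 30 ← event 14 ← event 15.
A separate upstream branch: event 30 ← event 14 ← event 23 ← event 4 ← event 20.
Each of those chain origins has no stated cause.

event 15, event 20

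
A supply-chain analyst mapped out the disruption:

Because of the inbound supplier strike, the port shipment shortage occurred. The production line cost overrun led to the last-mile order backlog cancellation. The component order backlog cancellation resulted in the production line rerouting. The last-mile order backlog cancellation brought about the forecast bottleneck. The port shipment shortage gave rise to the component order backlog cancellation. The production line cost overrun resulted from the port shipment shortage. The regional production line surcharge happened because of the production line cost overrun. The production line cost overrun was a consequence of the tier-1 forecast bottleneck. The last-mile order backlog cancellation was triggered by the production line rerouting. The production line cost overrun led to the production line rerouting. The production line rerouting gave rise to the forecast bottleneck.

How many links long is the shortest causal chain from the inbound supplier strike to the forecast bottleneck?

4

Shortest chain: the inbound supplier strike → the port shipment shortage → the production line cost overrun → the production line rerouting → the forecast bottleneck.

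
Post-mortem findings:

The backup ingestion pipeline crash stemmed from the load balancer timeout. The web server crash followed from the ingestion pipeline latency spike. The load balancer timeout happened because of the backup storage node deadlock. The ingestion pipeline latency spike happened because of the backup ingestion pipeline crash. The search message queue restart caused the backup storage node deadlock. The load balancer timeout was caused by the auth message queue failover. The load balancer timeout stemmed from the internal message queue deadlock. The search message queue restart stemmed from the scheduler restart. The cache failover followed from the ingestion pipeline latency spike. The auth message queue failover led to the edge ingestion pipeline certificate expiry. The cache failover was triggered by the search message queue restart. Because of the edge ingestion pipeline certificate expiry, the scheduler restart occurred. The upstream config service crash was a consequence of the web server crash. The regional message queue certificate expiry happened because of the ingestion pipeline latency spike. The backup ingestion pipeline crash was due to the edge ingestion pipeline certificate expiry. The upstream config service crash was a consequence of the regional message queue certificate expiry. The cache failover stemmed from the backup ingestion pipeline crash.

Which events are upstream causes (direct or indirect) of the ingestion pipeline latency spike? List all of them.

the auth message queue failover, the backup ingestion pipeline crash, the backup storage node deadlock, the edge ingestion pipeline certificate expiry, the internal message queue deadlock, the load balancer timeout, the scheduler restart, the search message queue restart

Immediate cause of the ingestion pipeline latency spike: the backup ingestion pipeline crash.
Further upstream: the auth message queue failover, the edge ingestion pipeline certificate expiry, the scheduler restart, the search message queue restart, the backup storage node deadlock, the load balancer timeout, the internal message queue deadlock.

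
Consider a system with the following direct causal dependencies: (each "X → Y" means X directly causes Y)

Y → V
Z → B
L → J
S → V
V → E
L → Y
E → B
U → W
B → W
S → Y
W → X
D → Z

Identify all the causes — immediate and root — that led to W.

Immediate causes of W: U, B.
Further upstream: S, D, L, Y, V, E, Z.

B, D, E, L, S, U, V, Y, Z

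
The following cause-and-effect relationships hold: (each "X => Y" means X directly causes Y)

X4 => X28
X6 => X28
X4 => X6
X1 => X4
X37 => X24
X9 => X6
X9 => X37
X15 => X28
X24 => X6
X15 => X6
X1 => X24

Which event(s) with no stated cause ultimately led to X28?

Tracing upstream from X28: X28 ← X4 ← X1.
A separate upstream branch: X28 ← X6 ← X9.
A separate upstream branch: X28 ← X15.
Each of those chain origins has no stated cause.

X1, X15, X9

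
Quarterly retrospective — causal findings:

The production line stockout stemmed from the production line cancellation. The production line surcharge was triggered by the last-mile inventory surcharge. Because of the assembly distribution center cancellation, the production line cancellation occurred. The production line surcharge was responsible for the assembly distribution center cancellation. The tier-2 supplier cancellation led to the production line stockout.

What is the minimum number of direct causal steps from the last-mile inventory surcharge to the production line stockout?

4

Shortest chain: the last-mile inventory surcharge → the production line surcharge → the assembly distribution center cancellation → the production line cancellation → the production line stockout.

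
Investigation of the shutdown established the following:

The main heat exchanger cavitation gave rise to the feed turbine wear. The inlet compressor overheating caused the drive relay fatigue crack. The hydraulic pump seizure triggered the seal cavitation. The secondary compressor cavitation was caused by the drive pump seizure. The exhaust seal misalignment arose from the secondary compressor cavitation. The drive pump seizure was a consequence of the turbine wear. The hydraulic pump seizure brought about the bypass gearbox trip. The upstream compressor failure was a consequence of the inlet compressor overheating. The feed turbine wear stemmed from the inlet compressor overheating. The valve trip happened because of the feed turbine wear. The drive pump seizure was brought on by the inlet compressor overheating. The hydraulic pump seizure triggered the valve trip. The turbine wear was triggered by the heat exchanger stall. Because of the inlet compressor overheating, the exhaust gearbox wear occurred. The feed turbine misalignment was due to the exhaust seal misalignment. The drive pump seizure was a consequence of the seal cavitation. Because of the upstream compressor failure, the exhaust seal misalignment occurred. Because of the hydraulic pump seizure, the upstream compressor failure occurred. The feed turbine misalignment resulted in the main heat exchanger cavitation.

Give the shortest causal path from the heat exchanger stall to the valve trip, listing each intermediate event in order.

the heat exchanger stall → the turbine wear
the turbine wear → the drive pump seizure
the drive pump seizure → the secondary compressor cavitation
the secondary compressor cavitation → the exhaust seal misalignment
the exhaust seal misalignment → the feed turbine misalignment
the feed turbine misalignment → the main heat exchanger cavitation
the main heat exchanger cavitation → the feed turbine wear
the feed turbine wear → the valve trip
Length: 8 steps.

the heat exchanger stall → the turbine wear → the drive pump seizure → the secondary compressor cavitation → the exhaust seal misalignment → the feed turbine misalignment → the main heat exchanger cavitation → the feed turbine wear → the valve trip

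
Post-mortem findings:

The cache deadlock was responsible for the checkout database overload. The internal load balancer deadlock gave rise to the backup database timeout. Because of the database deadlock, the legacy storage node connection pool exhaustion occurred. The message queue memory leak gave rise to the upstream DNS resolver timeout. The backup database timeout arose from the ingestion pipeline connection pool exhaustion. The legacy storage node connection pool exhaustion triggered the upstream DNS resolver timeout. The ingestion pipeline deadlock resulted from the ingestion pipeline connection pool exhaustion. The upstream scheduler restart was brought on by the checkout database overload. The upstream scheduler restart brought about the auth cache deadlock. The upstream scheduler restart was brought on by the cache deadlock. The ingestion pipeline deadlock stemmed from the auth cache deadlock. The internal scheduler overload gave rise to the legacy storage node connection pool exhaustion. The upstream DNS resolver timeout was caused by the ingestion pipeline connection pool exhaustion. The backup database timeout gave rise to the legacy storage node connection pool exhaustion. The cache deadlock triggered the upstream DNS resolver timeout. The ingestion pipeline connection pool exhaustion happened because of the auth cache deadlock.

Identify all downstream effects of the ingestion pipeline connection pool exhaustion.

the backup database timeout, the ingestion pipeline deadlock, the legacy storage node connection pool exhaustion, the upstream DNS resolver timeout

Direct effects: the backup database timeout, the ingestion pipeline deadlock, the upstream DNS resolver timeout.
2 steps out: the legacy storage node connection pool exhaustion.
Not reachable from it: the cache deadlock, the checkout database overload, the upstream scheduler restart, the internal scheduler overload, the auth cache deadlock, the internal load balancer deadlock, the database deadlock, the message queue memory leak.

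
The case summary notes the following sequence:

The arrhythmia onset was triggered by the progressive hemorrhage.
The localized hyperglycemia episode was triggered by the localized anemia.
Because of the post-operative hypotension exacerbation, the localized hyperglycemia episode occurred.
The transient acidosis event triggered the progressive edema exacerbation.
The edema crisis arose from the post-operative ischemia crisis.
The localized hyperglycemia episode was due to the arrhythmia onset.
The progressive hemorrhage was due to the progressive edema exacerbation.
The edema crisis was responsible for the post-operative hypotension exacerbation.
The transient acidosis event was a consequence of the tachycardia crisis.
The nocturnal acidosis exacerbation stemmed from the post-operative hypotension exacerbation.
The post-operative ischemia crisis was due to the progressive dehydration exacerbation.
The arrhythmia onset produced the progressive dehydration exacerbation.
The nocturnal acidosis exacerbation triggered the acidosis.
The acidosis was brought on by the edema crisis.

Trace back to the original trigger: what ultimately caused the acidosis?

the tachycardia crisis

Tracing upstream from the acidosis: the acidosis ← the edema crisis ← the post-operative ischemia crisis ← the progressive dehydration exacerbation ← the arrhythmia onset ← the progressive hemorrhage ← the progressive edema exacerbation ← the transient acidosis event ← the tachycardia crisis.
The tachycardia crisis has no stated cause, so it is the root.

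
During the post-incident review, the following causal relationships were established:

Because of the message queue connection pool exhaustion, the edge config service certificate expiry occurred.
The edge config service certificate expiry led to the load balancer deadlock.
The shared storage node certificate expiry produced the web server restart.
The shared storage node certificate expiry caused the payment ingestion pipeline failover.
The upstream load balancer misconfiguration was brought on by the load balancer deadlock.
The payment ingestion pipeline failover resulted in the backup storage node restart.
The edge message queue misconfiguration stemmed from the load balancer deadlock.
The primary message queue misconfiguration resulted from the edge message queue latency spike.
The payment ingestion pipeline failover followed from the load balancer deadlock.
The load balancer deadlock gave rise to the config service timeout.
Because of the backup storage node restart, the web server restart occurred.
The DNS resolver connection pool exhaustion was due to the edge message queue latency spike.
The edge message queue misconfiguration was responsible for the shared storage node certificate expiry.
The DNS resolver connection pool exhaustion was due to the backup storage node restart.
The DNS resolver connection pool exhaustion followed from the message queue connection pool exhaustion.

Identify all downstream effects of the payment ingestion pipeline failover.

Direct effects: the backup storage node restart.
2 steps out: the web server restart, the DNS resolver connection pool exhaustion.
Not reachable from it: the edge message queue latency spike, the message queue connection pool exhaustion, the edge config service certificate expiry, the primary message queue misconfiguration, the load balancer deadlock, the config service timeout, the edge message queue misconfiguration, the shared storage node certificate expiry, the upstream load balancer misconfiguration.

the DNS resolver connection pool exhaustion, the backup storage node restart, the web server restart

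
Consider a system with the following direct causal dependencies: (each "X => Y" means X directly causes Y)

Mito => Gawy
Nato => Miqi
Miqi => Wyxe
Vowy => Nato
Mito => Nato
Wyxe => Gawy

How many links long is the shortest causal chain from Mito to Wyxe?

3

Shortest chain: Mito → Nato → Miqi → Wyxe.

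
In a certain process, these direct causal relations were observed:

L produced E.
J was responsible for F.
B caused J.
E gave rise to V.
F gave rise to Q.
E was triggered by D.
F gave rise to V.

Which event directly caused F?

Upstream contributors include B, but only J feeds directly into F.

J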